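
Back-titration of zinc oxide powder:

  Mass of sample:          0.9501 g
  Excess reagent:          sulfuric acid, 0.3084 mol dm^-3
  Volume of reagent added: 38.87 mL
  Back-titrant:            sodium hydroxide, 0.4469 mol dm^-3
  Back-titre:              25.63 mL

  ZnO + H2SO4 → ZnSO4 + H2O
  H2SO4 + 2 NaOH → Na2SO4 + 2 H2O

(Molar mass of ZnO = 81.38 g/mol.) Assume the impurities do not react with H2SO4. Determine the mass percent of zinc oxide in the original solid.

53.62 %

n(H2SO4) added = 0.03887 × 0.3084 = 0.01199 mol
n(NaOH) used in back-titration = 0.02563 × 0.4469 = 0.01145 mol
From the 1:2 ratio, n(H2SO4) left over = 1/2 × 0.01145 = 5.727 × 10^-3 mol
n(H2SO4) consumed by analyte = 0.01199 − 5.727 × 10^-3 = 6.260 × 10^-3 mol
n(ZnO) = 6.260 × 10^-3 mol (1:1 ratio)
mass of ZnO = 6.260 × 10^-3 × 81.38 = 0.5095 g
% ZnO = 0.5095 / 0.9501 × 100 = 53.62 %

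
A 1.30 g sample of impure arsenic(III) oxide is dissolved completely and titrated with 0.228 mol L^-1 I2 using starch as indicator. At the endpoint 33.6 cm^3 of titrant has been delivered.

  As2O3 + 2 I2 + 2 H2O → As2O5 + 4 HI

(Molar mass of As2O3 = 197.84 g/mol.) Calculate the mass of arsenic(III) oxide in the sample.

0.758 g

n(I2) = 0.0336 L × 0.228 mol/L = 7.66 × 10^-3 mol
From the 1:2 ratio, n(As2O3) = 1/2 × 7.66 × 10^-3 = 3.83 × 10^-3 mol
mass of As2O3 = 3.83 × 10^-3 × 197.84 g/mol = 0.758 g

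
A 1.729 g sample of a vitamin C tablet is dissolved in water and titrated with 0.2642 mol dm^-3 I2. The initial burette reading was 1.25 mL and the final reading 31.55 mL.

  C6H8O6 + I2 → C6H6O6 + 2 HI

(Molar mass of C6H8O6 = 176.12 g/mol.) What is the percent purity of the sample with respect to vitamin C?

81.54 %

n(I2) = 0.03030 L × 0.2642 mol/L = 8.005 × 10^-3 mol
n(C6H8O6) = 8.005 × 10^-3 mol (1:1 ratio)
mass of C6H8O6 = 8.005 × 10^-3 × 176.12 g/mol = 1.410 g
% C6H8O6 = 1.410 / 1.729 × 100 = 81.54 %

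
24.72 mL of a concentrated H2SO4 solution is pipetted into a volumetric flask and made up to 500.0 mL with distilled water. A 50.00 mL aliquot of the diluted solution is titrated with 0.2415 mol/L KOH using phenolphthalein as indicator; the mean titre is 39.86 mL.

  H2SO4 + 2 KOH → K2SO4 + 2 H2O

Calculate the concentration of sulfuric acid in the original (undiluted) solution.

1.947 mol/L

n(KOH) = 0.03986 × 0.2415 = 9.626 × 10^-3 mol
From the 1:2 ratio, n(H2SO4) in the aliquot = 1/2 × 9.626 × 10^-3 = 4.813 × 10^-3 mol
[H2SO4]_dilute = 4.813 × 10^-3 / 0.05000 = 0.09626 mol/L
Dilution factor = 500.0 / 24.72 = 20.23
[H2SO4]_stock = 0.09626 × 20.23 = 1.947 mol/L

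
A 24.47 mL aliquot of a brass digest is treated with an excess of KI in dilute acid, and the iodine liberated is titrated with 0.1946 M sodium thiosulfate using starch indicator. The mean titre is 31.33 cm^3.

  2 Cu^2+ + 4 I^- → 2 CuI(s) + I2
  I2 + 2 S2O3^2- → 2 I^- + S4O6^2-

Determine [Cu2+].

0.2492 M

n(S2O3^2-) = 0.03133 × 0.1946 = 6.097 × 10^-3 mol
n(I2) = n(S2O3^2-)/2 = 3.048 × 10^-3 mol
From the 2:1 ratio, n(Cu2+) in the aliquot = 2/1 × 3.048 × 10^-3 = 6.097 × 10^-3 mol
[Cu2+] = 6.097 × 10^-3 / 0.02447 = 0.2492 mol/L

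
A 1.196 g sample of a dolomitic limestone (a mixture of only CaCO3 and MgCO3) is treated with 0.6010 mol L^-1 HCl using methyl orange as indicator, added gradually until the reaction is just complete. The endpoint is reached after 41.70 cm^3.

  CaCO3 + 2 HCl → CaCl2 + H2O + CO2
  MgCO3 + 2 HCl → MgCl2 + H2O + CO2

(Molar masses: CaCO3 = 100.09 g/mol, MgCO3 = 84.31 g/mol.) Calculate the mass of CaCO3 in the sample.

0.8850 g

n(HCl) = 0.04170 × 0.6010 = 0.02506 mol
Let x = n(CaCO3), y = n(MgCO3).
Titrant: 2x + 2y = 0.02506;  mass: 100.09x + 84.31y = 1.196
Solving, x = 8.842 × 10^-3 mol, y = 3.689 × 10^-3 mol
mass of CaCO3 = 8.842 × 10^-3 × 100.09 = 0.8850 g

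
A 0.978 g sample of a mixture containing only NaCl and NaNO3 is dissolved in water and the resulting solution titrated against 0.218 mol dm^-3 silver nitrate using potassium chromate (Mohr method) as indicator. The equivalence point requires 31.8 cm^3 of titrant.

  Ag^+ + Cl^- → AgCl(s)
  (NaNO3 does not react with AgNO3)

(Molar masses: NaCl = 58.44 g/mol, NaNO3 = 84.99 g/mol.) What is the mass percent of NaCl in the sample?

n(AgNO3) = 0.0318 × 0.218 = 6.93 × 10^-3 mol
Let x = n(NaCl), y = n(NaNO3).
Titrant: 1x = 6.93 × 10^-3;  mass: 58.44x + 84.99y = 0.978
Solving, x = 6.93 × 10^-3 mol, y = 6.74 × 10^-3 mol
mass of NaCl = 6.93 × 10^-3 × 58.44 = 0.405 g
% NaCl = 0.405 / 0.978 × 100 = 41.4 %

41.4 %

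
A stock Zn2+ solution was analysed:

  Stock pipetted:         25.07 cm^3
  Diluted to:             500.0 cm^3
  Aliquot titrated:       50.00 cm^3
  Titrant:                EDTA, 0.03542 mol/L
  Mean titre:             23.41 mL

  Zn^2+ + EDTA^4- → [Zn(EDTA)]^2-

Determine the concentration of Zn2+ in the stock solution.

0.3307 mol/L

n(EDTA) = 0.02341 × 0.03542 = 8.292 × 10^-4 mol
n(Zn2+) in the aliquot = 8.292 × 10^-4 mol (1:1 ratio)
[Zn2+]_dilute = 8.292 × 10^-4 / 0.05000 = 0.01658 mol/L
Dilution factor = 500.0 / 25.07 = 19.94
[Zn2+]_stock = 0.01658 × 19.94 = 0.3307 mol/L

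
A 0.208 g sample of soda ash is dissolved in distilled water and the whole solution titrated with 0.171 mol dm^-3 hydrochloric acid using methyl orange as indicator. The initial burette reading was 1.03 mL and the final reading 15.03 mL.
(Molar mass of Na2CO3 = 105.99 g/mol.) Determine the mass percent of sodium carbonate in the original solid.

61.0 %

Na2CO3 + 2 HCl → 2 NaCl + H2O + CO2
n(HCl) = 0.0140 L × 0.171 mol/L = 2.39 × 10^-3 mol
From the 1:2 ratio, n(Na2CO3) = 1/2 × 2.39 × 10^-3 = 1.20 × 10^-3 mol
mass of Na2CO3 = 1.20 × 10^-3 × 105.99 g/mol = 0.127 g
% Na2CO3 = 0.127 / 0.208 × 100 = 61.0 %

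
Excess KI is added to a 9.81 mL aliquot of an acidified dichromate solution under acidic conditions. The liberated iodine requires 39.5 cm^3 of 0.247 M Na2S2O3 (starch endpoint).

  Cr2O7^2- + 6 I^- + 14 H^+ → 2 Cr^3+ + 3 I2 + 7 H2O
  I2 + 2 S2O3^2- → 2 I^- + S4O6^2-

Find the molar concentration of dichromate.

0.166 M

n(S2O3^2-) = 0.0395 × 0.247 = 9.76 × 10^-3 mol
n(I2) = n(S2O3^2-)/2 = 4.88 × 10^-3 mol
From the 1:3 ratio, n(Cr2O7^2-) in the aliquot = 1/3 × 4.88 × 10^-3 = 1.63 × 10^-3 mol
[Cr2O7^2-] = 1.63 × 10^-3 / 0.00981 = 0.166 mol/L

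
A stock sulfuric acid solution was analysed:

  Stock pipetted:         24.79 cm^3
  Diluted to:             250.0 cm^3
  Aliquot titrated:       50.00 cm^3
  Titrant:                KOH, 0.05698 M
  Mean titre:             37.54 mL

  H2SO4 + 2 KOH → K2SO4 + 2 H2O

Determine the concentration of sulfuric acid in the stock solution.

0.2157 M

n(KOH) = 0.03754 × 0.05698 = 2.139 × 10^-3 mol
From the 1:2 ratio, n(H2SO4) in the aliquot = 1/2 × 2.139 × 10^-3 = 1.070 × 10^-3 mol
[H2SO4]_dilute = 1.070 × 10^-3 / 0.05000 = 0.02139 mol/L
Dilution factor = 250.0 / 24.79 = 10.08
[H2SO4]_stock = 0.02139 × 10.08 = 0.2157 mol/L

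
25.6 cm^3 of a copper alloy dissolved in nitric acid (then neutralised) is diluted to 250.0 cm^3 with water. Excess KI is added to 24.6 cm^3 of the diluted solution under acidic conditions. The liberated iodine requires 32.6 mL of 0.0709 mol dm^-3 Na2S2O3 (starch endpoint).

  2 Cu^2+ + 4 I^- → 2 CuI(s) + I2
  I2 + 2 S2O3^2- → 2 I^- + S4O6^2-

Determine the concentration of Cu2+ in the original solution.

n(S2O3^2-) = 0.0326 × 0.0709 = 2.31 × 10^-3 mol
n(I2) = n(S2O3^2-)/2 = 1.16 × 10^-3 mol
From the 2:1 ratio, n(Cu2+) in the aliquot = 2/1 × 1.16 × 10^-3 = 2.31 × 10^-3 mol
[Cu2+]_dilute = 2.31 × 10^-3 / 0.0246 = 0.0940 mol/L
[Cu2+]_original = 0.0940 × 250.0/25.6 = 0.918 mol/L

0.918 mol/L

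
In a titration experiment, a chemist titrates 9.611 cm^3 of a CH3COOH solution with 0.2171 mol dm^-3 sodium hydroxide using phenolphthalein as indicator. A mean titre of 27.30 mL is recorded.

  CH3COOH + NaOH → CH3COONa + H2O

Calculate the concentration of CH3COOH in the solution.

n(NaOH) = 0.02730 L × 0.2171 mol/L = 5.927 × 10^-3 mol
n(CH3COOH) = 5.927 × 10^-3 mol (1:1 mole ratio)
[CH3COOH] = 5.927 × 10^-3 mol / 0.009611 L = 0.6167 mol/L

0.6167 mol/L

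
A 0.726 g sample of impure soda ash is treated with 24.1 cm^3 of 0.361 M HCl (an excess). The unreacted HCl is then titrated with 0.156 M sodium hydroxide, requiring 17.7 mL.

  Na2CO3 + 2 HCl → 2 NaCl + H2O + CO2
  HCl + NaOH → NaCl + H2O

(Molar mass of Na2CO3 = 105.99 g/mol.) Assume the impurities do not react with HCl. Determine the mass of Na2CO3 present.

0.315 g

n(HCl) added = 0.0241 × 0.361 = 8.70 × 10^-3 mol
n(NaOH) used in back-titration = 0.0177 × 0.156 = 2.76 × 10^-3 mol
n(HCl) left over = 2.76 × 10^-3 mol (1:1 ratio)
n(HCl) consumed by analyte = 8.70 × 10^-3 − 2.76 × 10^-3 = 5.94 × 10^-3 mol
From the 1:2 ratio, n(Na2CO3) = 1/2 × 5.94 × 10^-3 = 2.97 × 10^-3 mol
mass of Na2CO3 = 2.97 × 10^-3 × 105.99 = 0.315 g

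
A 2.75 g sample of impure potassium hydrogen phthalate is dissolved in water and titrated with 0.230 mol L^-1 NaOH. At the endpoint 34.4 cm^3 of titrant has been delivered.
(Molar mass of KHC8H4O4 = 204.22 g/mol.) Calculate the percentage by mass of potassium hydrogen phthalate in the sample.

58.8 %

KHC8H4O4 + NaOH → KNaC8H4O4 + H2O
n(NaOH) = 0.0344 L × 0.230 mol/L = 7.91 × 10^-3 mol
n(KHC8H4O4) = 7.91 × 10^-3 mol (1:1 ratio)
mass of KHC8H4O4 = 7.91 × 10^-3 × 204.22 g/mol = 1.62 g
% KHC8H4O4 = 1.62 / 2.75 × 100 = 58.8 %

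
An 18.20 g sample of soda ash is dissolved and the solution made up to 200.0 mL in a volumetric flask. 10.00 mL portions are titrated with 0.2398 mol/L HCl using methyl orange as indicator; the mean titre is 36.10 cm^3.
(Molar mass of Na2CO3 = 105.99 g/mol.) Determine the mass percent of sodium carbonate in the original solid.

Na2CO3 + 2 HCl → 2 NaCl + H2O + CO2
n(HCl) per titration = 0.03610 × 0.2398 = 8.657 × 10^-3 mol
From the 1:2 ratio, n(Na2CO3) in each aliquot = 1/2 × 8.657 × 10^-3 = 4.328 × 10^-3 mol
n(Na2CO3) in the whole flask = 4.328 × 10^-3 × 200.0/10.00 = 0.08657 mol
mass of Na2CO3 = 0.08657 × 105.99 = 9.175 g
% Na2CO3 = 9.175 / 18.20 × 100 = 50.41 %

50.41 %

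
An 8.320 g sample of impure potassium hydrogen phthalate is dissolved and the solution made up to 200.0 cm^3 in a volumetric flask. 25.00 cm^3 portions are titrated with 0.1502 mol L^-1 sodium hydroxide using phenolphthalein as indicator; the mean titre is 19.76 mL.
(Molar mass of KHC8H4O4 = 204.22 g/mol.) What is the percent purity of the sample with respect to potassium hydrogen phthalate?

KHC8H4O4 + NaOH → KNaC8H4O4 + H2O
n(NaOH) per titration = 0.01976 × 0.1502 = 2.968 × 10^-3 mol
n(KHC8H4O4) in each aliquot = 2.968 × 10^-3 mol (1:1 ratio)
n(KHC8H4O4) in the whole flask = 2.968 × 10^-3 × 200.0/25.00 = 0.02374 mol
mass of KHC8H4O4 = 0.02374 × 204.22 = 4.849 g
% KHC8H4O4 = 4.849 / 8.320 × 100 = 58.28 %

58.28 %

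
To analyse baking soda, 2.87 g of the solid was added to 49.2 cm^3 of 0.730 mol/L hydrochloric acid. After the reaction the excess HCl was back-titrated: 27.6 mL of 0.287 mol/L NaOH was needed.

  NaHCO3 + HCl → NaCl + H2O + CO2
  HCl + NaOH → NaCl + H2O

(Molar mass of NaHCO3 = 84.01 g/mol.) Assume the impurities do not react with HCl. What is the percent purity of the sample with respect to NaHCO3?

81.9 %

n(HCl) added = 0.0492 × 0.730 = 0.0359 mol
n(NaOH) used in back-titration = 0.0276 × 0.287 = 7.92 × 10^-3 mol
n(HCl) left over = 7.92 × 10^-3 mol (1:1 ratio)
n(HCl) consumed by analyte = 0.0359 − 7.92 × 10^-3 = 0.0280 mol
n(NaHCO3) = 0.0280 mol (1:1 ratio)
mass of NaHCO3 = 0.0280 × 84.01 = 2.35 g
% NaHCO3 = 2.35 / 2.87 × 100 = 81.9 %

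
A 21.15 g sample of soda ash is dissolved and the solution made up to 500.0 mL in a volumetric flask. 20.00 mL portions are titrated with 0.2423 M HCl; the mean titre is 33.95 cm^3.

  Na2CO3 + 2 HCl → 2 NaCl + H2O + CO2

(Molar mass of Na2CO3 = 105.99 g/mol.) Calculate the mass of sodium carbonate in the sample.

n(HCl) per titration = 0.03395 × 0.2423 = 8.226 × 10^-3 mol
From the 1:2 ratio, n(Na2CO3) in each aliquot = 1/2 × 8.226 × 10^-3 = 4.113 × 10^-3 mol
n(Na2CO3) in the whole flask = 4.113 × 10^-3 × 500.0/20.00 = 0.1028 mol
mass of Na2CO3 = 0.1028 × 105.99 = 10.90 g

10.90 g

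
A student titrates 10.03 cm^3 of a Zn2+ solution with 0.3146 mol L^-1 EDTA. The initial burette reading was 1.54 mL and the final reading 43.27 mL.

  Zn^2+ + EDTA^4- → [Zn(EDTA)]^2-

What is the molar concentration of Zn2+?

n(EDTA) = 0.04173 L × 0.3146 mol/L = 0.01313 mol
n(Zn2+) = 0.01313 mol (1:1 mole ratio)
[Zn2+] = 0.01313 mol / 0.01003 L = 1.309 mol/L

1.309 mol/L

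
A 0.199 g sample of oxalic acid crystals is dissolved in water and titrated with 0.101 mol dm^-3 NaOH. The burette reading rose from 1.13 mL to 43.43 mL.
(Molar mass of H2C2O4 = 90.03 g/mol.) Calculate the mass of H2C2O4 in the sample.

H2C2O4 + 2 NaOH → Na2C2O4 + 2 H2O
n(NaOH) = 0.0423 L × 0.101 mol/L = 4.27 × 10^-3 mol
From the 1:2 ratio, n(H2C2O4) = 1/2 × 4.27 × 10^-3 = 2.14 × 10^-3 mol
mass of H2C2O4 = 2.14 × 10^-3 × 90.03 g/mol = 0.192 g

0.192 g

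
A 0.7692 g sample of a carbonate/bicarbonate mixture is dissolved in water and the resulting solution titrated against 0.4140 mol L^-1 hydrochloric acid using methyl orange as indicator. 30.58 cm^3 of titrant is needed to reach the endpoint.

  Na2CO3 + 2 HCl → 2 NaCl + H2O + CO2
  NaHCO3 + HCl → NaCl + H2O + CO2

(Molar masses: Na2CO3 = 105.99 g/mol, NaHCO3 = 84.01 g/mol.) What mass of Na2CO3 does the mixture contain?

n(HCl) = 0.03058 × 0.4140 = 0.01266 mol
Let x = n(Na2CO3), y = n(NaHCO3).
Titrant: 2x + 1y = 0.01266;  mass: 105.99x + 84.01y = 0.7692
Solving, x = 4.746 × 10^-3 mol, y = 3.169 × 10^-3 mol
mass of Na2CO3 = 4.746 × 10^-3 × 105.99 = 0.5030 g

0.5030 g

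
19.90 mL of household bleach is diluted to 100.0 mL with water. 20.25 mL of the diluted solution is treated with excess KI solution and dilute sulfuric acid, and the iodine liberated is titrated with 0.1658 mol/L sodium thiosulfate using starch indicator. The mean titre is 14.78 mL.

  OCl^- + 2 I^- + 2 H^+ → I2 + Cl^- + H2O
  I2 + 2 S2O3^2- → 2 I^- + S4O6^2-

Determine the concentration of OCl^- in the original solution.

0.3041 mol/L

n(S2O3^2-) = 0.01478 × 0.1658 = 2.451 × 10^-3 mol
n(I2) = n(S2O3^2-)/2 = 1.225 × 10^-3 mol
n(OCl^-) in the aliquot = 1.225 × 10^-3 mol (1:1 ratio)
[OCl^-]_dilute = 1.225 × 10^-3 / 0.02025 = 0.06051 mol/L
[OCl^-]_original = 0.06051 × 100.0/19.90 = 0.3041 mol/L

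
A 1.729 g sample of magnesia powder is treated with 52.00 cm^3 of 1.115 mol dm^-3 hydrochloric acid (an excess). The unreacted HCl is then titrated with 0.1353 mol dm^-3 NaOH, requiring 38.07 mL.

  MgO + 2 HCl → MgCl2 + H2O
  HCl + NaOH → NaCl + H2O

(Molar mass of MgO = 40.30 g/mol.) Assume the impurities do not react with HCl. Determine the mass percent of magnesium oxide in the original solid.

61.57 %

n(HCl) added = 0.05200 × 1.115 = 0.05798 mol
n(NaOH) used in back-titration = 0.03807 × 0.1353 = 5.151 × 10^-3 mol
n(HCl) left over = 5.151 × 10^-3 mol (1:1 ratio)
n(HCl) consumed by analyte = 0.05798 − 5.151 × 10^-3 = 0.05283 mol
From the 1:2 ratio, n(MgO) = 1/2 × 0.05283 = 0.02641 mol
mass of MgO = 0.02641 × 40.30 = 1.065 g
% MgO = 1.065 / 1.729 × 100 = 61.57 %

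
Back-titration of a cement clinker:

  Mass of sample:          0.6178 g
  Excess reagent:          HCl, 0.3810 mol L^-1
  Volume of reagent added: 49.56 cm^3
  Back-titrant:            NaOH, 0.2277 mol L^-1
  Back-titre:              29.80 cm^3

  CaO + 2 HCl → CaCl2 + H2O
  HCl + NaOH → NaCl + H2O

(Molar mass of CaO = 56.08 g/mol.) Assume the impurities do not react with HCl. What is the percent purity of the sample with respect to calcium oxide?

54.90 %

n(HCl) added = 0.04956 × 0.3810 = 0.01888 mol
n(NaOH) used in back-titration = 0.02980 × 0.2277 = 6.785 × 10^-3 mol
n(HCl) left over = 6.785 × 10^-3 mol (1:1 ratio)
n(HCl) consumed by analyte = 0.01888 − 6.785 × 10^-3 = 0.01210 mol
From the 1:2 ratio, n(CaO) = 1/2 × 0.01210 = 6.048 × 10^-3 mol
mass of CaO = 6.048 × 10^-3 × 56.08 = 0.3392 g
% CaO = 0.3392 / 0.6178 × 100 = 54.90 %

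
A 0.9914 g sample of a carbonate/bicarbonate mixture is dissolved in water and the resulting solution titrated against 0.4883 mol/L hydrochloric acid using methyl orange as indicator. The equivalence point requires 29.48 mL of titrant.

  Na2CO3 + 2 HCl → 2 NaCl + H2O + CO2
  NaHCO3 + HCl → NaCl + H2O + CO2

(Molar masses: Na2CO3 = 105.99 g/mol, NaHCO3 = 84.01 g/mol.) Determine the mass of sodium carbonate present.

0.3724 g

n(HCl) = 0.02948 × 0.4883 = 0.01440 mol
Let x = n(Na2CO3), y = n(NaHCO3).
Titrant: 2x + 1y = 0.01440;  mass: 105.99x + 84.01y = 0.9914
Solving, x = 3.513 × 10^-3 mol, y = 7.368 × 10^-3 mol
mass of Na2CO3 = 3.513 × 10^-3 × 105.99 = 0.3724 g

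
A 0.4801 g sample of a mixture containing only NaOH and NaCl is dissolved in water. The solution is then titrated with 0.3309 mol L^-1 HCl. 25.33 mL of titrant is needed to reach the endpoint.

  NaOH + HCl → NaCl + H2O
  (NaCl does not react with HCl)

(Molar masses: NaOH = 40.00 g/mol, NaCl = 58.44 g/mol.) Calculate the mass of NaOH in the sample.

n(HCl) = 0.02533 × 0.3309 = 8.382 × 10^-3 mol
Let x = n(NaOH), y = n(NaCl).
Titrant: 1x = 8.382 × 10^-3;  mass: 40.00x + 58.44y = 0.4801
Solving, x = 8.382 × 10^-3 mol, y = 2.478 × 10^-3 mol
mass of NaOH = 8.382 × 10^-3 × 40.00 = 0.3353 g

0.3353 g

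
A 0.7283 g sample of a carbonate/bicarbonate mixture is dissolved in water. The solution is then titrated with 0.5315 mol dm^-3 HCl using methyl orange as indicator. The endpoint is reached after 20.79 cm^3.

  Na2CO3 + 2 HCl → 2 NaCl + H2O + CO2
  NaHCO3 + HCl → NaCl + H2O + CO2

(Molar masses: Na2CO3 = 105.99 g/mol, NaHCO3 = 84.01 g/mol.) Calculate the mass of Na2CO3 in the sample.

0.3417 g

n(HCl) = 0.02079 × 0.5315 = 0.01105 mol
Let x = n(Na2CO3), y = n(NaHCO3).
Titrant: 2x + 1y = 0.01105;  mass: 105.99x + 84.01y = 0.7283
Solving, x = 3.224 × 10^-3 mol, y = 4.601 × 10^-3 mol
mass of Na2CO3 = 3.224 × 10^-3 × 105.99 = 0.3417 g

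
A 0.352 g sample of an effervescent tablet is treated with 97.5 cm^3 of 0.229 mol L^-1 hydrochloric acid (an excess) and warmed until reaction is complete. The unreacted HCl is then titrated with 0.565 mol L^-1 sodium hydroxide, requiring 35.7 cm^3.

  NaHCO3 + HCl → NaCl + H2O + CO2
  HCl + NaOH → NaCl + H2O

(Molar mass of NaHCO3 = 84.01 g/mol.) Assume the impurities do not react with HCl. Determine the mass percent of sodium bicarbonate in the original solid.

n(HCl) added = 0.0975 × 0.229 = 0.0223 mol
n(NaOH) used in back-titration = 0.0357 × 0.565 = 0.0202 mol
n(HCl) left over = 0.0202 mol (1:1 ratio)
n(HCl) consumed by analyte = 0.0223 − 0.0202 = 2.16 × 10^-3 mol
n(NaHCO3) = 2.16 × 10^-3 mol (1:1 ratio)
mass of NaHCO3 = 2.16 × 10^-3 × 84.01 = 0.181 g
% NaHCO3 = 0.181 / 0.352 × 100 = 51.5 %

51.5 %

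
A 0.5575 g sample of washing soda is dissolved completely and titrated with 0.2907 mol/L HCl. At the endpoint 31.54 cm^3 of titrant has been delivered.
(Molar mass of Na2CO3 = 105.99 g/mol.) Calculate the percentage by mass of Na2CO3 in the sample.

87.16 %

Na2CO3 + 2 HCl → 2 NaCl + H2O + CO2
n(HCl) = 0.03154 L × 0.2907 mol/L = 9.169 × 10^-3 mol
From the 1:2 ratio, n(Na2CO3) = 1/2 × 9.169 × 10^-3 = 4.584 × 10^-3 mol
mass of Na2CO3 = 4.584 × 10^-3 × 105.99 g/mol = 0.4859 g
% Na2CO3 = 0.4859 / 0.5575 × 100 = 87.16 %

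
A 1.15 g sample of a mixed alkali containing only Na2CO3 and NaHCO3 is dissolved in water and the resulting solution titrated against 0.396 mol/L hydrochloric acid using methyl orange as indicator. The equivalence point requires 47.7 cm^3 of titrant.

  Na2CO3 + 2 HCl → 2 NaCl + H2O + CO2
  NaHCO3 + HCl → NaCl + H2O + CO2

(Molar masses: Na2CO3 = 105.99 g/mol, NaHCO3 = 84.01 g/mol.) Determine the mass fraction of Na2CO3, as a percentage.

n(HCl) = 0.0477 × 0.396 = 0.0189 mol
Let x = n(Na2CO3), y = n(NaHCO3).
Titrant: 2x + 1y = 0.0189;  mass: 105.99x + 84.01y = 1.15
Solving, x = 7.04 × 10^-3 mol, y = 4.80 × 10^-3 mol
mass of Na2CO3 = 7.04 × 10^-3 × 105.99 = 0.746 g
% Na2CO3 = 0.746 / 1.15 × 100 = 64.9 %

64.9 %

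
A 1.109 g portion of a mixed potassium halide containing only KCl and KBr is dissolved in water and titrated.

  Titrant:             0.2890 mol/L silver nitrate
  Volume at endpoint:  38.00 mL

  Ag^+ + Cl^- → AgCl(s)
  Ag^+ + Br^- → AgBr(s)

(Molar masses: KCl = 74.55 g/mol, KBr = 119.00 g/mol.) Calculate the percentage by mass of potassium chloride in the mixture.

n(AgNO3) = 0.03800 × 0.2890 = 0.01098 mol
Let x = n(KCl), y = n(KBr).
Titrant: 1x + 1y = 0.01098;  mass: 74.55x + 119.00y = 1.109
Solving, x = 4.451 × 10^-3 mol, y = 6.531 × 10^-3 mol
mass of KCl = 4.451 × 10^-3 × 74.55 = 0.3318 g
% KCl = 0.3318 / 1.109 × 100 = 29.92 %

29.92 %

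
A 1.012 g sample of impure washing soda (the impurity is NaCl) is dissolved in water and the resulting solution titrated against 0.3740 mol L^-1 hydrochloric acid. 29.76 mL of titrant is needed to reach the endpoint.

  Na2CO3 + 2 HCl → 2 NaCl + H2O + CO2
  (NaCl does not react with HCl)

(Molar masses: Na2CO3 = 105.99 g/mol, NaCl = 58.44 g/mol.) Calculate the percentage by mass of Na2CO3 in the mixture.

n(HCl) = 0.02976 × 0.3740 = 0.01113 mol
Let x = n(Na2CO3), y = n(NaCl).
Titrant: 2x = 0.01113;  mass: 105.99x + 58.44y = 1.012
Solving, x = 5.565 × 10^-3 mol, y = 7.224 × 10^-3 mol
mass of Na2CO3 = 5.565 × 10^-3 × 105.99 = 0.5898 g
% Na2CO3 = 0.5898 / 1.012 × 100 = 58.29 %

58.29 %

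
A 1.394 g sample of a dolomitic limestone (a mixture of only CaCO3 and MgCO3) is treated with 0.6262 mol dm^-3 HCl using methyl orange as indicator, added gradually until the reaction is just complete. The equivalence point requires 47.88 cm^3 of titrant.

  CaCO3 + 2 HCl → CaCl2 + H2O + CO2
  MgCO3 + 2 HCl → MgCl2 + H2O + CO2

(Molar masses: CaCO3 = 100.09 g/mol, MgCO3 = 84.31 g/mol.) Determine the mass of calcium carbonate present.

0.8251 g

n(HCl) = 0.04788 × 0.6262 = 0.02998 mol
Let x = n(CaCO3), y = n(MgCO3).
Titrant: 2x + 2y = 0.02998;  mass: 100.09x + 84.31y = 1.394
Solving, x = 8.244 × 10^-3 mol, y = 6.747 × 10^-3 mol
mass of CaCO3 = 8.244 × 10^-3 × 100.09 = 0.8251 g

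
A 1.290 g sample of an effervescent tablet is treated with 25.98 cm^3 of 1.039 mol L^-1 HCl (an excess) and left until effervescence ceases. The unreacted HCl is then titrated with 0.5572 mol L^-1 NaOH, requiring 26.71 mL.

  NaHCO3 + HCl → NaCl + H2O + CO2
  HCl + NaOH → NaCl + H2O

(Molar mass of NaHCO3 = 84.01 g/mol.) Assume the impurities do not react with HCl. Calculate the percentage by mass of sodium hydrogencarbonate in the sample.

n(HCl) added = 0.02598 × 1.039 = 0.02699 mol
n(NaOH) used in back-titration = 0.02671 × 0.5572 = 0.01488 mol
n(HCl) left over = 0.01488 mol (1:1 ratio)
n(HCl) consumed by analyte = 0.02699 − 0.01488 = 0.01211 mol
n(NaHCO3) = 0.01211 mol (1:1 ratio)
mass of NaHCO3 = 0.01211 × 84.01 = 1.017 g
% NaHCO3 = 1.017 / 1.290 × 100 = 78.87 %

78.87 %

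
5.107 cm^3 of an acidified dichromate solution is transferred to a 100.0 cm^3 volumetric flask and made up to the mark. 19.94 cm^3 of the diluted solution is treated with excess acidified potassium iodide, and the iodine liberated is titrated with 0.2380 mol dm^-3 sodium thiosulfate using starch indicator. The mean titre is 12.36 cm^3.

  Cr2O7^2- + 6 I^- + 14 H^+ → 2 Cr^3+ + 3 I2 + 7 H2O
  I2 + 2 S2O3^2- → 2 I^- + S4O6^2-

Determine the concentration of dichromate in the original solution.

0.4815 mol/L

n(S2O3^2-) = 0.01236 × 0.2380 = 2.942 × 10^-3 mol
n(I2) = n(S2O3^2-)/2 = 1.471 × 10^-3 mol
From the 1:3 ratio, n(Cr2O7^2-) in the aliquot = 1/3 × 1.471 × 10^-3 = 4.903 × 10^-4 mol
[Cr2O7^2-]_dilute = 4.903 × 10^-4 / 0.01994 = 0.02459 mol/L
[Cr2O7^2-]_original = 0.02459 × 100.0/5.107 = 0.4815 mol/L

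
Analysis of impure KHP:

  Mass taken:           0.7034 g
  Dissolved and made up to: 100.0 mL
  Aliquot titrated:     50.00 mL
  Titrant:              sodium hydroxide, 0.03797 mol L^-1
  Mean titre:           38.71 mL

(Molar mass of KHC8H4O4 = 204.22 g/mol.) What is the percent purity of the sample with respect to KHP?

85.35 %

KHC8H4O4 + NaOH → KNaC8H4O4 + H2O
n(NaOH) per titration = 0.03871 × 0.03797 = 1.470 × 10^-3 mol
n(KHC8H4O4) in each aliquot = 1.470 × 10^-3 mol (1:1 ratio)
n(KHC8H4O4) in the whole flask = 1.470 × 10^-3 × 100.0/50.00 = 2.940 × 10^-3 mol
mass of KHC8H4O4 = 2.940 × 10^-3 × 204.22 = 0.6003 g
% KHC8H4O4 = 0.6003 / 0.7034 × 100 = 85.35 %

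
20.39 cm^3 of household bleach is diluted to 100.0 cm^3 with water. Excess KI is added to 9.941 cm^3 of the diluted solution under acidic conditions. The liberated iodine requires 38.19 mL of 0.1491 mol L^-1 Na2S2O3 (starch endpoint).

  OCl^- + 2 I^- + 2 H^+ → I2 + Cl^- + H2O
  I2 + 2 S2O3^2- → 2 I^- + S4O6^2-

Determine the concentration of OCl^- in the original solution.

n(S2O3^2-) = 0.03819 × 0.1491 = 5.694 × 10^-3 mol
n(I2) = n(S2O3^2-)/2 = 2.847 × 10^-3 mol
n(OCl^-) in the aliquot = 2.847 × 10^-3 mol (1:1 ratio)
[OCl^-]_dilute = 2.847 × 10^-3 / 0.009941 = 0.2864 mol/L
[OCl^-]_original = 0.2864 × 100.0/20.39 = 1.405 mol/L

1.405 mol/L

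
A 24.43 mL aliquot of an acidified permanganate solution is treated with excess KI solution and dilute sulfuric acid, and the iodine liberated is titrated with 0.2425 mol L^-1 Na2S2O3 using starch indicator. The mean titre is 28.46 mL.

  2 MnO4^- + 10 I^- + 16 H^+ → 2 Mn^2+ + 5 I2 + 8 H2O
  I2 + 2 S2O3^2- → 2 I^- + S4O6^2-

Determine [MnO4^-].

0.05650 mol/L

n(S2O3^2-) = 0.02846 × 0.2425 = 6.902 × 10^-3 mol
n(I2) = n(S2O3^2-)/2 = 3.451 × 10^-3 mol
From the 2:5 ratio, n(MnO4^-) in the aliquot = 2/5 × 3.451 × 10^-3 = 1.380 × 10^-3 mol
[MnO4^-] = 1.380 × 10^-3 / 0.02443 = 0.05650 mol/L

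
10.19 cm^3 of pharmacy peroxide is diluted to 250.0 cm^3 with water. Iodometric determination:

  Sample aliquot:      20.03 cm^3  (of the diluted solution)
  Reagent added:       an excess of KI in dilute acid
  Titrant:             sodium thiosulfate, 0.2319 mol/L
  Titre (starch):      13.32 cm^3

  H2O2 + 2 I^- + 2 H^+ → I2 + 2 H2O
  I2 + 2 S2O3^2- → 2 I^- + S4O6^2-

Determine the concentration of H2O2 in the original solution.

1.892 mol/L

n(S2O3^2-) = 0.01332 × 0.2319 = 3.089 × 10^-3 mol
n(I2) = n(S2O3^2-)/2 = 1.544 × 10^-3 mol
n(H2O2) in the aliquot = 1.544 × 10^-3 mol (1:1 ratio)
[H2O2]_dilute = 1.544 × 10^-3 / 0.02003 = 0.07711 mol/L
[H2O2]_original = 0.07711 × 250.0/10.19 = 1.892 mol/L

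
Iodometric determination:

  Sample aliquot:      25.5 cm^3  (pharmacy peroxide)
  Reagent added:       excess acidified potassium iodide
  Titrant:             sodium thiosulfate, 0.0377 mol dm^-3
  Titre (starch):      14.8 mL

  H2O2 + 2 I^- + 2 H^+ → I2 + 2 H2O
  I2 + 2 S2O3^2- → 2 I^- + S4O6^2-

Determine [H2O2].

n(S2O3^2-) = 0.0148 × 0.0377 = 5.58 × 10^-4 mol
n(I2) = n(S2O3^2-)/2 = 2.79 × 10^-4 mol
n(H2O2) in the aliquot = 2.79 × 10^-4 mol (1:1 ratio)
[H2O2] = 2.79 × 10^-4 / 0.0255 = 0.0109 mol/L

0.0109 mol/L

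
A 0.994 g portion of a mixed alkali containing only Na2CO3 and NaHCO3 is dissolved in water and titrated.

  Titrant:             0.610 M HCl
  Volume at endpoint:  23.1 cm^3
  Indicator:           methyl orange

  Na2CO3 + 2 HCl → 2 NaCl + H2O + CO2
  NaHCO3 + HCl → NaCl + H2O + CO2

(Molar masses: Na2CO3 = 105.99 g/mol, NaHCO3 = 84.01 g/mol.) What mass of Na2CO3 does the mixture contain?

0.324 g

n(HCl) = 0.0231 × 0.610 = 0.0141 mol
Let x = n(Na2CO3), y = n(NaHCO3).
Titrant: 2x + 1y = 0.0141;  mass: 105.99x + 84.01y = 0.994
Solving, x = 3.06 × 10^-3 mol, y = 7.97 × 10^-3 mol
mass of Na2CO3 = 3.06 × 10^-3 × 105.99 = 0.324 g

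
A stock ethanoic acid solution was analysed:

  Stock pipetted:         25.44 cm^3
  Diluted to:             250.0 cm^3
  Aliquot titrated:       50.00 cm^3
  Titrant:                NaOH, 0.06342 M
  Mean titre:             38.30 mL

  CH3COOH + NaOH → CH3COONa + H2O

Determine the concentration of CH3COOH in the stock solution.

0.4774 M

n(NaOH) = 0.03830 × 0.06342 = 2.429 × 10^-3 mol
n(CH3COOH) in the aliquot = 2.429 × 10^-3 mol (1:1 ratio)
[CH3COOH]_dilute = 2.429 × 10^-3 / 0.05000 = 0.04858 mol/L
Dilution factor = 250.0 / 25.44 = 9.827
[CH3COOH]_stock = 0.04858 × 9.827 = 0.4774 mol/L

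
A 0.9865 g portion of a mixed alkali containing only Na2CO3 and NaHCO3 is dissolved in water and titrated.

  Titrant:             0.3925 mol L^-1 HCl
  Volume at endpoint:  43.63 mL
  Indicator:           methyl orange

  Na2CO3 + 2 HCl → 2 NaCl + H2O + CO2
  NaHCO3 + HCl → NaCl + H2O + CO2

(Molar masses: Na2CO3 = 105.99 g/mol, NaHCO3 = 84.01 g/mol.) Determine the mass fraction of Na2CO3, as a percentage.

n(HCl) = 0.04363 × 0.3925 = 0.01712 mol
Let x = n(Na2CO3), y = n(NaHCO3).
Titrant: 2x + 1y = 0.01712;  mass: 105.99x + 84.01y = 0.9865
Solving, x = 7.289 × 10^-3 mol, y = 2.546 × 10^-3 mol
mass of Na2CO3 = 7.289 × 10^-3 × 105.99 = 0.7726 g
% Na2CO3 = 0.7726 / 0.9865 × 100 = 78.32 %

78.32 %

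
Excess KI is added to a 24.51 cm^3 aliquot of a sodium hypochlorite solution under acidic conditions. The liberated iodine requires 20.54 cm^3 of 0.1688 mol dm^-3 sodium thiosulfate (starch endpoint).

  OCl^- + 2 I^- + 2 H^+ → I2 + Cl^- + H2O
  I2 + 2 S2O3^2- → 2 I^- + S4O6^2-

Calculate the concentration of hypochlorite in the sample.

0.07073 mol/L

n(S2O3^2-) = 0.02054 × 0.1688 = 3.467 × 10^-3 mol
n(I2) = n(S2O3^2-)/2 = 1.734 × 10^-3 mol
n(OCl^-) in the aliquot = 1.734 × 10^-3 mol (1:1 ratio)
[OCl^-] = 1.734 × 10^-3 / 0.02451 = 0.07073 mol/L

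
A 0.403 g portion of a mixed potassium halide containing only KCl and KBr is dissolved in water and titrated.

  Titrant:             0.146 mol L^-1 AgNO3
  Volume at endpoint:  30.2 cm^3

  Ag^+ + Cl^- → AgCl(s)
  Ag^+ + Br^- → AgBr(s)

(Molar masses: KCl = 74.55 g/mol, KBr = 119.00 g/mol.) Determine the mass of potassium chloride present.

0.204 g

n(AgNO3) = 0.0302 × 0.146 = 4.41 × 10^-3 mol
Let x = n(KCl), y = n(KBr).
Titrant: 1x + 1y = 4.41 × 10^-3;  mass: 74.55x + 119.00y = 0.403
Solving, x = 2.74 × 10^-3 mol, y = 1.67 × 10^-3 mol
mass of KCl = 2.74 × 10^-3 × 74.55 = 0.204 g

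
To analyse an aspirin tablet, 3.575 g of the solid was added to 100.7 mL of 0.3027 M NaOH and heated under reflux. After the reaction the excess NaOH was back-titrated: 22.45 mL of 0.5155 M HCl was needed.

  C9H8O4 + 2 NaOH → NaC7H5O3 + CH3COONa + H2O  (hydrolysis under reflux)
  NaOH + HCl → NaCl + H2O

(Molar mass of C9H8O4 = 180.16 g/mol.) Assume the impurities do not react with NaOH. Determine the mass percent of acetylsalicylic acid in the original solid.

n(NaOH) added = 0.1007 × 0.3027 = 0.03048 mol
n(HCl) used in back-titration = 0.02245 × 0.5155 = 0.01157 mol
n(NaOH) left over = 0.01157 mol (1:1 ratio)
n(NaOH) consumed by analyte = 0.03048 − 0.01157 = 0.01891 mol
From the 1:2 ratio, n(C9H8O4) = 1/2 × 0.01891 = 9.454 × 10^-3 mol
mass of C9H8O4 = 9.454 × 10^-3 × 180.16 = 1.703 g
% C9H8O4 = 1.703 / 3.575 × 100 = 47.65 %

47.65 %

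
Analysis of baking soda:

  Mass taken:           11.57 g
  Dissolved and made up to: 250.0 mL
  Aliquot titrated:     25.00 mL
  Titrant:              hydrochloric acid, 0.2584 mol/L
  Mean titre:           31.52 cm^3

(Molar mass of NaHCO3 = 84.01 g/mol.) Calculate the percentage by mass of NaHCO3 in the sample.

NaHCO3 + HCl → NaCl + H2O + CO2
n(HCl) per titration = 0.03152 × 0.2584 = 8.145 × 10^-3 mol
n(NaHCO3) in each aliquot = 8.145 × 10^-3 mol (1:1 ratio)
n(NaHCO3) in the whole flask = 8.145 × 10^-3 × 250.0/25.00 = 0.08145 mol
mass of NaHCO3 = 0.08145 × 84.01 = 6.842 g
% NaHCO3 = 6.842 / 11.57 × 100 = 59.14 %

59.14 %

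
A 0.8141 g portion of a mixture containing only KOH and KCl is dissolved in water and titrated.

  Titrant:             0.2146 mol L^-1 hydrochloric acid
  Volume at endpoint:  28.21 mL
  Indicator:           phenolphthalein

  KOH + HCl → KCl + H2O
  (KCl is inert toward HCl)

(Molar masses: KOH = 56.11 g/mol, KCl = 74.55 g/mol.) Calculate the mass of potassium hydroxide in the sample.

0.3397 g

n(HCl) = 0.02821 × 0.2146 = 6.054 × 10^-3 mol
Let x = n(KOH), y = n(KCl).
Titrant: 1x = 6.054 × 10^-3;  mass: 56.11x + 74.55y = 0.8141
Solving, x = 6.054 × 10^-3 mol, y = 6.364 × 10^-3 mol
mass of KOH = 6.054 × 10^-3 × 56.11 = 0.3397 g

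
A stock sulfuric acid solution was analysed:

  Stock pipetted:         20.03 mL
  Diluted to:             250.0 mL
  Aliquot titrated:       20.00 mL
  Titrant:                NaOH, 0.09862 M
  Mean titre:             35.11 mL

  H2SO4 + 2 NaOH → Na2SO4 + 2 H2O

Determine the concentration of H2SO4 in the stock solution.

1.080 M

n(NaOH) = 0.03511 × 0.09862 = 3.463 × 10^-3 mol
From the 1:2 ratio, n(H2SO4) in the aliquot = 1/2 × 3.463 × 10^-3 = 1.731 × 10^-3 mol
[H2SO4]_dilute = 1.731 × 10^-3 / 0.02000 = 0.08656 mol/L
Dilution factor = 250.0 / 20.03 = 12.48
[H2SO4]_stock = 0.08656 × 12.48 = 1.080 mol/L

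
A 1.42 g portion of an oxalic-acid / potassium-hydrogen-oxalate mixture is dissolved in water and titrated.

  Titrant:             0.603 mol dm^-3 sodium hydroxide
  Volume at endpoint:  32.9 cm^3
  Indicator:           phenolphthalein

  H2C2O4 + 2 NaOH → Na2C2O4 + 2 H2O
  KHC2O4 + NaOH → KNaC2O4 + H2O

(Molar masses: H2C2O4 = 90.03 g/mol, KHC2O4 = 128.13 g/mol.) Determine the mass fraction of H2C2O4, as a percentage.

42.8 %

n(NaOH) = 0.0329 × 0.603 = 0.0198 mol
Let x = n(H2C2O4), y = n(KHC2O4).
Titrant: 2x + 1y = 0.0198;  mass: 90.03x + 128.13y = 1.42
Solving, x = 6.75 × 10^-3 mol, y = 6.34 × 10^-3 mol
mass of H2C2O4 = 6.75 × 10^-3 × 90.03 = 0.608 g
% H2C2O4 = 0.608 / 1.42 × 100 = 42.8 %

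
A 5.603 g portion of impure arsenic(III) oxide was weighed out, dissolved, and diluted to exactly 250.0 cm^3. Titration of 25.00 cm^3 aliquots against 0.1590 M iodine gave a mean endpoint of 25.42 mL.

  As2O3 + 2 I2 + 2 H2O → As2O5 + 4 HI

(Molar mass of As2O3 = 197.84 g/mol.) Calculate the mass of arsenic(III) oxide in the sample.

3.998 g

n(I2) per titration = 0.02542 × 0.1590 = 4.042 × 10^-3 mol
From the 1:2 ratio, n(As2O3) in each aliquot = 1/2 × 4.042 × 10^-3 = 2.021 × 10^-3 mol
n(As2O3) in the whole flask = 2.021 × 10^-3 × 250.0/25.00 = 0.02021 mol
mass of As2O3 = 0.02021 × 197.84 = 3.998 g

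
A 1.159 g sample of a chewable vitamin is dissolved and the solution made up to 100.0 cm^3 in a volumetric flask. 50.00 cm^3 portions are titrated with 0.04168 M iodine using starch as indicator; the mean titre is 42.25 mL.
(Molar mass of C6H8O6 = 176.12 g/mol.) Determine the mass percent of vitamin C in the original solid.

53.52 %

C6H8O6 + I2 → C6H6O6 + 2 HI
n(I2) per titration = 0.04225 × 0.04168 = 1.761 × 10^-3 mol
n(C6H8O6) in each aliquot = 1.761 × 10^-3 mol (1:1 ratio)
n(C6H8O6) in the whole flask = 1.761 × 10^-3 × 100.0/50.00 = 3.522 × 10^-3 mol
mass of C6H8O6 = 3.522 × 10^-3 × 176.12 = 0.6203 g
% C6H8O6 = 0.6203 / 1.159 × 100 = 53.52 %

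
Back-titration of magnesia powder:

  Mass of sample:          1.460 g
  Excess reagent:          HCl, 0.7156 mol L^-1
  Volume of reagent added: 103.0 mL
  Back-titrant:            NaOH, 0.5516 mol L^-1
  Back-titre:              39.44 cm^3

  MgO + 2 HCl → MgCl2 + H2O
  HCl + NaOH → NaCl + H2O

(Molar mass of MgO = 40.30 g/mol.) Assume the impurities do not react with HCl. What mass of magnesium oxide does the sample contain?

1.047 g

n(HCl) added = 0.1030 × 0.7156 = 0.07371 mol
n(NaOH) used in back-titration = 0.03944 × 0.5516 = 0.02176 mol
n(HCl) left over = 0.02176 mol (1:1 ratio)
n(HCl) consumed by analyte = 0.07371 − 0.02176 = 0.05195 mol
From the 1:2 ratio, n(MgO) = 1/2 × 0.05195 = 0.02598 mol
mass of MgO = 0.02598 × 40.30 = 1.047 g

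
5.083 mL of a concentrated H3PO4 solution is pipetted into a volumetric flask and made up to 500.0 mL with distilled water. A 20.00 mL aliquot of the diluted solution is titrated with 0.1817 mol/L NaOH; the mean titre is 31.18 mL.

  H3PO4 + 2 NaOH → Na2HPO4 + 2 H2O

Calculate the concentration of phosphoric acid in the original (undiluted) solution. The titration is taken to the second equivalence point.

n(NaOH) = 0.03118 × 0.1817 = 5.665 × 10^-3 mol
From the 1:2 ratio, n(H3PO4) in the aliquot = 1/2 × 5.665 × 10^-3 = 2.833 × 10^-3 mol
[H3PO4]_dilute = 2.833 × 10^-3 / 0.02000 = 0.1416 mol/L
Dilution factor = 500.0 / 5.083 = 98.37
[H3PO4]_stock = 0.1416 × 98.37 = 13.93 mol/L

13.93 mol/L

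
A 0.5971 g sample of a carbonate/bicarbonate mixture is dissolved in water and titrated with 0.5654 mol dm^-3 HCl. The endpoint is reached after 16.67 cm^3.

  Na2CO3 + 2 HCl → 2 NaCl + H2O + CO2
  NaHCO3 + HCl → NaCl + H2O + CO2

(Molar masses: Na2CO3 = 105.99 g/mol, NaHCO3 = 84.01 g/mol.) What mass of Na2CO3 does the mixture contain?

0.3327 g

n(HCl) = 0.01667 × 0.5654 = 9.425 × 10^-3 mol
Let x = n(Na2CO3), y = n(NaHCO3).
Titrant: 2x + 1y = 9.425 × 10^-3;  mass: 105.99x + 84.01y = 0.5971
Solving, x = 3.139 × 10^-3 mol, y = 3.147 × 10^-3 mol
mass of Na2CO3 = 3.139 × 10^-3 × 105.99 = 0.3327 g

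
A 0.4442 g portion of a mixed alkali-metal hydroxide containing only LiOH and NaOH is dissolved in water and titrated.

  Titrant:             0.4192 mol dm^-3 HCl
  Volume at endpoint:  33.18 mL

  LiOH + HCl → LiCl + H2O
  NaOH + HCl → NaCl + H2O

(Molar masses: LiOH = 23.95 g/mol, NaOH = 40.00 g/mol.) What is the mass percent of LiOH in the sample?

37.68 %

n(HCl) = 0.03318 × 0.4192 = 0.01391 mol
Let x = n(LiOH), y = n(NaOH).
Titrant: 1x + 1y = 0.01391;  mass: 23.95x + 40.00y = 0.4442
Solving, x = 6.988 × 10^-3 mol, y = 6.921 × 10^-3 mol
mass of LiOH = 6.988 × 10^-3 × 23.95 = 0.1674 g
% LiOH = 0.1674 / 0.4442 × 100 = 37.68 %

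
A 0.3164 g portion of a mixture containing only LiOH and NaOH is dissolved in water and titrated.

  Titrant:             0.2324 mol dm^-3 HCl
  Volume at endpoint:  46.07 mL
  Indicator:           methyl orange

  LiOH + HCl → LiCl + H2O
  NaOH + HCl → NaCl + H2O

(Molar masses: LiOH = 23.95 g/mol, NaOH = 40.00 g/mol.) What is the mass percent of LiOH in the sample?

52.76 %

n(HCl) = 0.04607 × 0.2324 = 0.01071 mol
Let x = n(LiOH), y = n(NaOH).
Titrant: 1x + 1y = 0.01071;  mass: 23.95x + 40.00y = 0.3164
Solving, x = 6.970 × 10^-3 mol, y = 3.737 × 10^-3 mol
mass of LiOH = 6.970 × 10^-3 × 23.95 = 0.1669 g
% LiOH = 0.1669 / 0.3164 × 100 = 52.76 %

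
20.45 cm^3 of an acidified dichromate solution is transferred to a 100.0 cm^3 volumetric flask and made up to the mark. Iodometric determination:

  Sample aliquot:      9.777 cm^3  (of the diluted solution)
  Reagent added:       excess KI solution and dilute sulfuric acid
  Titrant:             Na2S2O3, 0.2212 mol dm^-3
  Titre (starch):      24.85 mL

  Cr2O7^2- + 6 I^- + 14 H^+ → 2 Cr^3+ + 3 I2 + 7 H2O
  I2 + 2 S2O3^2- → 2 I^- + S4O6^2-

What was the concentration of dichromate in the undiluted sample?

0.4582 mol/L

n(S2O3^2-) = 0.02485 × 0.2212 = 5.497 × 10^-3 mol
n(I2) = n(S2O3^2-)/2 = 2.748 × 10^-3 mol
From the 1:3 ratio, n(Cr2O7^2-) in the aliquot = 1/3 × 2.748 × 10^-3 = 9.161 × 10^-4 mol
[Cr2O7^2-]_dilute = 9.161 × 10^-4 / 0.009777 = 0.09370 mol/L
[Cr2O7^2-]_original = 0.09370 × 100.0/20.45 = 0.4582 mol/L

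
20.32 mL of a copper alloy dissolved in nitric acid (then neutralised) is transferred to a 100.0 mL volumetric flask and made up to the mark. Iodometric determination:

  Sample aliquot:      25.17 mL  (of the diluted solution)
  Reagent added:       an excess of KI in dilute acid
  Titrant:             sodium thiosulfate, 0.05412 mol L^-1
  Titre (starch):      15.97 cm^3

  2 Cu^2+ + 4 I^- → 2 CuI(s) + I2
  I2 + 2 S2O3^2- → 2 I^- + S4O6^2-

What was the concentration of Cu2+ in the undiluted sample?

0.1690 mol/L

n(S2O3^2-) = 0.01597 × 0.05412 = 8.643 × 10^-4 mol
n(I2) = n(S2O3^2-)/2 = 4.321 × 10^-4 mol
From the 2:1 ratio, n(Cu2+) in the aliquot = 2/1 × 4.321 × 10^-4 = 8.643 × 10^-4 mol
[Cu2+]_dilute = 8.643 × 10^-4 / 0.02517 = 0.03434 mol/L
[Cu2+]_original = 0.03434 × 100.0/20.32 = 0.1690 mol/L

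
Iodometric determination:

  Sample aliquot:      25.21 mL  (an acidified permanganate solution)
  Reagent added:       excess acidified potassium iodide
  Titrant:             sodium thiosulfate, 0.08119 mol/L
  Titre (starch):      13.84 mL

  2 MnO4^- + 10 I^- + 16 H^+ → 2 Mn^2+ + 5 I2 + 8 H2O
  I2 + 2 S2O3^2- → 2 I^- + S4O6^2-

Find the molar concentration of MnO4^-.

n(S2O3^2-) = 0.01384 × 0.08119 = 1.124 × 10^-3 mol
n(I2) = n(S2O3^2-)/2 = 5.618 × 10^-4 mol
From the 2:5 ratio, n(MnO4^-) in the aliquot = 2/5 × 5.618 × 10^-4 = 2.247 × 10^-4 mol
[MnO4^-] = 2.247 × 10^-4 / 0.02521 = 0.008914 mol/L

0.008914 mol/L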